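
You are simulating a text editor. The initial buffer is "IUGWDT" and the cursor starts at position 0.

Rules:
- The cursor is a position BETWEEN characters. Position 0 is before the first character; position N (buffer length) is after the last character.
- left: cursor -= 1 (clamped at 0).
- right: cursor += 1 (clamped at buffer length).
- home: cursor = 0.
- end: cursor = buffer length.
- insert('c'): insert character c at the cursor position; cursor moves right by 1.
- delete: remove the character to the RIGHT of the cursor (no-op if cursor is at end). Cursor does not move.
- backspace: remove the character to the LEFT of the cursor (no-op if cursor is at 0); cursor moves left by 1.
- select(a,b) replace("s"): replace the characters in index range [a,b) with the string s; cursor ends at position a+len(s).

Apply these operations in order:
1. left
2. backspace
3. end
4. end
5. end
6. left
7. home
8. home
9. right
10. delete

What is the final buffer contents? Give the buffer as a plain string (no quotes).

Answer: IGWDT

Derivation:
After op 1 (left): buf='IUGWDT' cursor=0
After op 2 (backspace): buf='IUGWDT' cursor=0
After op 3 (end): buf='IUGWDT' cursor=6
After op 4 (end): buf='IUGWDT' cursor=6
After op 5 (end): buf='IUGWDT' cursor=6
After op 6 (left): buf='IUGWDT' cursor=5
After op 7 (home): buf='IUGWDT' cursor=0
After op 8 (home): buf='IUGWDT' cursor=0
After op 9 (right): buf='IUGWDT' cursor=1
After op 10 (delete): buf='IGWDT' cursor=1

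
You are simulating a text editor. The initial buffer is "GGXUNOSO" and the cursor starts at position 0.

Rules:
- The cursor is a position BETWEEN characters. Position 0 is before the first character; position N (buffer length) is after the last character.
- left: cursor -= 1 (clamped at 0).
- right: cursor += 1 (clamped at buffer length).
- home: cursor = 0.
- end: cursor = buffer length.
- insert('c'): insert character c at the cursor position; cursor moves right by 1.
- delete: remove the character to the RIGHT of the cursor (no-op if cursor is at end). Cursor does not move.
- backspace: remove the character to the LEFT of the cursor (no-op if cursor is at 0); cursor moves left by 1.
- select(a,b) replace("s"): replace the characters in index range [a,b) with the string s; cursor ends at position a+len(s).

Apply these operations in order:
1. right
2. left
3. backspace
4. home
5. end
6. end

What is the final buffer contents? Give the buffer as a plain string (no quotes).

Answer: GGXUNOSO

Derivation:
After op 1 (right): buf='GGXUNOSO' cursor=1
After op 2 (left): buf='GGXUNOSO' cursor=0
After op 3 (backspace): buf='GGXUNOSO' cursor=0
After op 4 (home): buf='GGXUNOSO' cursor=0
After op 5 (end): buf='GGXUNOSO' cursor=8
After op 6 (end): buf='GGXUNOSO' cursor=8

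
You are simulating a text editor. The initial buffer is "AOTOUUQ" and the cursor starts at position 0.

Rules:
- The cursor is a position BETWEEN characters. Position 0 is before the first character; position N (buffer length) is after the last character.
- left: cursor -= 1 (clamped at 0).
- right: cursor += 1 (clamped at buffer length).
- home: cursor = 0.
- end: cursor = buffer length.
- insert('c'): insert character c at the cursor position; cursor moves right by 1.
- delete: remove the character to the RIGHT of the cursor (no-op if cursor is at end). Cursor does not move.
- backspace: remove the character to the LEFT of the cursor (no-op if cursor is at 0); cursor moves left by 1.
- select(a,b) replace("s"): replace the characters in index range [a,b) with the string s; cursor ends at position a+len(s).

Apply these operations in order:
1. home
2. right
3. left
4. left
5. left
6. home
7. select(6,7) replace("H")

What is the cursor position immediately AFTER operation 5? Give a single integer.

Answer: 0

Derivation:
After op 1 (home): buf='AOTOUUQ' cursor=0
After op 2 (right): buf='AOTOUUQ' cursor=1
After op 3 (left): buf='AOTOUUQ' cursor=0
After op 4 (left): buf='AOTOUUQ' cursor=0
After op 5 (left): buf='AOTOUUQ' cursor=0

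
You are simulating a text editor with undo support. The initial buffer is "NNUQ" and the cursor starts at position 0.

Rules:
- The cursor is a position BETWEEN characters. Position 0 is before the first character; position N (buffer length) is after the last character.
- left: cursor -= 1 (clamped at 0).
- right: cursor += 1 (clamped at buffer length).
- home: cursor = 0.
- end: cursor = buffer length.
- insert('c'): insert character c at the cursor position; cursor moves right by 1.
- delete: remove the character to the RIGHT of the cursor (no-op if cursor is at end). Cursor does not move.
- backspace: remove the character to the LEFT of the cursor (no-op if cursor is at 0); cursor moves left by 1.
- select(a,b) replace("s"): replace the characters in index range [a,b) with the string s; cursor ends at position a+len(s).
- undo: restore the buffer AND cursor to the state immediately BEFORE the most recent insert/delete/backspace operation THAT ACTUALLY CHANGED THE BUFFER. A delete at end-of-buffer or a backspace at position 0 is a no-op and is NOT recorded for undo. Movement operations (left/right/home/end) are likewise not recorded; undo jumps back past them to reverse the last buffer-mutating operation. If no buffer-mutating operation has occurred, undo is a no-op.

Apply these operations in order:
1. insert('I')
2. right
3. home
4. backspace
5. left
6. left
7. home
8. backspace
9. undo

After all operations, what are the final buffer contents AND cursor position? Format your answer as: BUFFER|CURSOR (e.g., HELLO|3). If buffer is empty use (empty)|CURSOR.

Answer: NNUQ|0

Derivation:
After op 1 (insert('I')): buf='INNUQ' cursor=1
After op 2 (right): buf='INNUQ' cursor=2
After op 3 (home): buf='INNUQ' cursor=0
After op 4 (backspace): buf='INNUQ' cursor=0
After op 5 (left): buf='INNUQ' cursor=0
After op 6 (left): buf='INNUQ' cursor=0
After op 7 (home): buf='INNUQ' cursor=0
After op 8 (backspace): buf='INNUQ' cursor=0
After op 9 (undo): buf='NNUQ' cursor=0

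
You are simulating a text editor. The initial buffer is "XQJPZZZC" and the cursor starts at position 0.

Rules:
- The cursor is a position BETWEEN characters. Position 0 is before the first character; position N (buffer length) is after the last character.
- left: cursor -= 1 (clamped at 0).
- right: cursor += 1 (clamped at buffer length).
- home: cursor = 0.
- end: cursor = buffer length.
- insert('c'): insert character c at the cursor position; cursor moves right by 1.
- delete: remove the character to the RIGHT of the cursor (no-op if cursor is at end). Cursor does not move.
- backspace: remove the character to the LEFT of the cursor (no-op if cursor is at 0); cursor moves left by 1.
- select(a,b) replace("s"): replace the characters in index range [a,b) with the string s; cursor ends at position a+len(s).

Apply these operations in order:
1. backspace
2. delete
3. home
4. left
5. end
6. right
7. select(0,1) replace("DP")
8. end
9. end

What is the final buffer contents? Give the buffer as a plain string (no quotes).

Answer: DPJPZZZC

Derivation:
After op 1 (backspace): buf='XQJPZZZC' cursor=0
After op 2 (delete): buf='QJPZZZC' cursor=0
After op 3 (home): buf='QJPZZZC' cursor=0
After op 4 (left): buf='QJPZZZC' cursor=0
After op 5 (end): buf='QJPZZZC' cursor=7
After op 6 (right): buf='QJPZZZC' cursor=7
After op 7 (select(0,1) replace("DP")): buf='DPJPZZZC' cursor=2
After op 8 (end): buf='DPJPZZZC' cursor=8
After op 9 (end): buf='DPJPZZZC' cursor=8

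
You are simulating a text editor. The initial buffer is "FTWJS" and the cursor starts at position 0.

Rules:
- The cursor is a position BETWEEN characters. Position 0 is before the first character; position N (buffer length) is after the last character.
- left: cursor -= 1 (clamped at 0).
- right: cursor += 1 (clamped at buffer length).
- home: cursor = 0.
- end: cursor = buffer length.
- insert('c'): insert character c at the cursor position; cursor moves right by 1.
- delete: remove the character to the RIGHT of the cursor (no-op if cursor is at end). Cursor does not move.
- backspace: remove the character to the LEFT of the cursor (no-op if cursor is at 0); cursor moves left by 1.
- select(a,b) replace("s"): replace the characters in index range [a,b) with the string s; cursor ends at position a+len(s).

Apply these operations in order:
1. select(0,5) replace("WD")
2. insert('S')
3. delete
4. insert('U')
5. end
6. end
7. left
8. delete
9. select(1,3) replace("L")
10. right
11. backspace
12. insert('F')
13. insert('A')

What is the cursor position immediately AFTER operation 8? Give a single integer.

After op 1 (select(0,5) replace("WD")): buf='WD' cursor=2
After op 2 (insert('S')): buf='WDS' cursor=3
After op 3 (delete): buf='WDS' cursor=3
After op 4 (insert('U')): buf='WDSU' cursor=4
After op 5 (end): buf='WDSU' cursor=4
After op 6 (end): buf='WDSU' cursor=4
After op 7 (left): buf='WDSU' cursor=3
After op 8 (delete): buf='WDS' cursor=3

Answer: 3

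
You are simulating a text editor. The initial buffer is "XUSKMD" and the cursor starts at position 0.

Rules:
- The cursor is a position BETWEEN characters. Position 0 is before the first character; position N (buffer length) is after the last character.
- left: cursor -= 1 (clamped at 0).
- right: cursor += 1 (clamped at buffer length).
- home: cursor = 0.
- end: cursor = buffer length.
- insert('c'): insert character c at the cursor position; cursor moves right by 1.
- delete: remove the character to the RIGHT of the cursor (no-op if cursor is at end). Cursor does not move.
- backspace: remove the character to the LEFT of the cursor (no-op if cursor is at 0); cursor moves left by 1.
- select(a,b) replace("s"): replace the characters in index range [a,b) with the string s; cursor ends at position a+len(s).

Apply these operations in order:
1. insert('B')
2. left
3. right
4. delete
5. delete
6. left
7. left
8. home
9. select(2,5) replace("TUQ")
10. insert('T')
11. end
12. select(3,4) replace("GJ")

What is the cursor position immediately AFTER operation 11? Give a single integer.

After op 1 (insert('B')): buf='BXUSKMD' cursor=1
After op 2 (left): buf='BXUSKMD' cursor=0
After op 3 (right): buf='BXUSKMD' cursor=1
After op 4 (delete): buf='BUSKMD' cursor=1
After op 5 (delete): buf='BSKMD' cursor=1
After op 6 (left): buf='BSKMD' cursor=0
After op 7 (left): buf='BSKMD' cursor=0
After op 8 (home): buf='BSKMD' cursor=0
After op 9 (select(2,5) replace("TUQ")): buf='BSTUQ' cursor=5
After op 10 (insert('T')): buf='BSTUQT' cursor=6
After op 11 (end): buf='BSTUQT' cursor=6

Answer: 6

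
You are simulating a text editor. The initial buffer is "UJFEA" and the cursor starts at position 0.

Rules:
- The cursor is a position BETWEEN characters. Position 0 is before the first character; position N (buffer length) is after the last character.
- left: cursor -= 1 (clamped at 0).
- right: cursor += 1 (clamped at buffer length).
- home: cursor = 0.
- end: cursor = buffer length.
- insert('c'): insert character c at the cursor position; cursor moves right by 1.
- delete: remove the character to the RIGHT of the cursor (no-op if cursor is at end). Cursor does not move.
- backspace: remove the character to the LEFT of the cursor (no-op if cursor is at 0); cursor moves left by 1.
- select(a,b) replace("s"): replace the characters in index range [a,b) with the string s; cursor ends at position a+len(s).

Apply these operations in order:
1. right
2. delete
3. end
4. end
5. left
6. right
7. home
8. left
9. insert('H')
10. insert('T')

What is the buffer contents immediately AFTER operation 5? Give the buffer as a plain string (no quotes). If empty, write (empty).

After op 1 (right): buf='UJFEA' cursor=1
After op 2 (delete): buf='UFEA' cursor=1
After op 3 (end): buf='UFEA' cursor=4
After op 4 (end): buf='UFEA' cursor=4
After op 5 (left): buf='UFEA' cursor=3

Answer: UFEA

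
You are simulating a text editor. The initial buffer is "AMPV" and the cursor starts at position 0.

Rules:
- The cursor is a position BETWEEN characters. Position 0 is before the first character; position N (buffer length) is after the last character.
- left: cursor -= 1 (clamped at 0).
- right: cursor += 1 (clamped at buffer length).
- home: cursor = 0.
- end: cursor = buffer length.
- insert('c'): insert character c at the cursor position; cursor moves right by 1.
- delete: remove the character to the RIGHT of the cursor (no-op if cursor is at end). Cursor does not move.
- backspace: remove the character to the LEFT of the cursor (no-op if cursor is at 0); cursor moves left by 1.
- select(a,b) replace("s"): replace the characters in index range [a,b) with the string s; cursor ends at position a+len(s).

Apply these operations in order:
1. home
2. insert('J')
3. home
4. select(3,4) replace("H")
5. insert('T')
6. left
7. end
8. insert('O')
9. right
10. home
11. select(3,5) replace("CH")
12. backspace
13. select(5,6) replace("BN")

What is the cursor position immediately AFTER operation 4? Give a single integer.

Answer: 4

Derivation:
After op 1 (home): buf='AMPV' cursor=0
After op 2 (insert('J')): buf='JAMPV' cursor=1
After op 3 (home): buf='JAMPV' cursor=0
After op 4 (select(3,4) replace("H")): buf='JAMHV' cursor=4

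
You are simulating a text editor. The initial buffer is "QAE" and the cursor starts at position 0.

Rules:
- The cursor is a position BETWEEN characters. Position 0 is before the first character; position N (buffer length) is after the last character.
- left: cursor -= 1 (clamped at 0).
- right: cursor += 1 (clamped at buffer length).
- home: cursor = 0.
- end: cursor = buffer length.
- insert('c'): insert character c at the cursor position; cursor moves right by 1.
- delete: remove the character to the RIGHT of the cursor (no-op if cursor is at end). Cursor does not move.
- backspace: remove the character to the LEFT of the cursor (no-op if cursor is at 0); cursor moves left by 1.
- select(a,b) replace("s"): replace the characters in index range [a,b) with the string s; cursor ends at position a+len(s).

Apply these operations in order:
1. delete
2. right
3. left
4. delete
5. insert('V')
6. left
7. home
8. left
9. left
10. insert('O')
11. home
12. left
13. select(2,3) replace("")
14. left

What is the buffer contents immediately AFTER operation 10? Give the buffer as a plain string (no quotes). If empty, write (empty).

After op 1 (delete): buf='AE' cursor=0
After op 2 (right): buf='AE' cursor=1
After op 3 (left): buf='AE' cursor=0
After op 4 (delete): buf='E' cursor=0
After op 5 (insert('V')): buf='VE' cursor=1
After op 6 (left): buf='VE' cursor=0
After op 7 (home): buf='VE' cursor=0
After op 8 (left): buf='VE' cursor=0
After op 9 (left): buf='VE' cursor=0
After op 10 (insert('O')): buf='OVE' cursor=1

Answer: OVE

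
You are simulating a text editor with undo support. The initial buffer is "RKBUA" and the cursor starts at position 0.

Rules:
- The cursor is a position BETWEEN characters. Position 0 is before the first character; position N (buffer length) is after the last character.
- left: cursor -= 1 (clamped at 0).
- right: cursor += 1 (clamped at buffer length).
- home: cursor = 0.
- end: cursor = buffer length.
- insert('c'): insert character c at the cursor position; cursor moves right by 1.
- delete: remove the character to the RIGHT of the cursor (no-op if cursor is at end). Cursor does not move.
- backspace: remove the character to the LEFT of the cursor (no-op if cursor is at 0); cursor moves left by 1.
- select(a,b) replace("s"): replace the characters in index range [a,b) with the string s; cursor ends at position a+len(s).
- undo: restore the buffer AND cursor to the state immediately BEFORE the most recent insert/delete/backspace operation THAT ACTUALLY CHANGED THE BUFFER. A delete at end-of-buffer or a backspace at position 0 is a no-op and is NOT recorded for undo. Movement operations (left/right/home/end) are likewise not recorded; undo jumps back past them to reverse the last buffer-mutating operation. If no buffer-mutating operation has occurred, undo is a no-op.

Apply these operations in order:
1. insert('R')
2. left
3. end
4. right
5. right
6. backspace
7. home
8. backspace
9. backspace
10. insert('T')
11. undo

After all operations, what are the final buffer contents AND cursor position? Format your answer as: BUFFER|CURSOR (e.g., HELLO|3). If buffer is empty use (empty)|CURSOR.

After op 1 (insert('R')): buf='RRKBUA' cursor=1
After op 2 (left): buf='RRKBUA' cursor=0
After op 3 (end): buf='RRKBUA' cursor=6
After op 4 (right): buf='RRKBUA' cursor=6
After op 5 (right): buf='RRKBUA' cursor=6
After op 6 (backspace): buf='RRKBU' cursor=5
After op 7 (home): buf='RRKBU' cursor=0
After op 8 (backspace): buf='RRKBU' cursor=0
After op 9 (backspace): buf='RRKBU' cursor=0
After op 10 (insert('T')): buf='TRRKBU' cursor=1
After op 11 (undo): buf='RRKBU' cursor=0

Answer: RRKBU|0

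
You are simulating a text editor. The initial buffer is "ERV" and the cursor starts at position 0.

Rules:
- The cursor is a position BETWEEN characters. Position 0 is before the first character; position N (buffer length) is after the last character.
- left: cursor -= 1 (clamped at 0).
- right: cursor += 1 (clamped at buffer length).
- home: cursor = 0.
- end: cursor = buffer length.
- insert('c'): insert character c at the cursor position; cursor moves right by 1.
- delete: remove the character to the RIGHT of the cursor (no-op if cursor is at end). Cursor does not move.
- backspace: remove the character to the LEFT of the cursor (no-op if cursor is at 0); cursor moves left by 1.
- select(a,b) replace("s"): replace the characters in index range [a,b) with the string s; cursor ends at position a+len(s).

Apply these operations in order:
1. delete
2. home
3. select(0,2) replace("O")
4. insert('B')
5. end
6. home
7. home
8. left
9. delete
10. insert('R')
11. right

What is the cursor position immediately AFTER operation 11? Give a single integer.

After op 1 (delete): buf='RV' cursor=0
After op 2 (home): buf='RV' cursor=0
After op 3 (select(0,2) replace("O")): buf='O' cursor=1
After op 4 (insert('B')): buf='OB' cursor=2
After op 5 (end): buf='OB' cursor=2
After op 6 (home): buf='OB' cursor=0
After op 7 (home): buf='OB' cursor=0
After op 8 (left): buf='OB' cursor=0
After op 9 (delete): buf='B' cursor=0
After op 10 (insert('R')): buf='RB' cursor=1
After op 11 (right): buf='RB' cursor=2

Answer: 2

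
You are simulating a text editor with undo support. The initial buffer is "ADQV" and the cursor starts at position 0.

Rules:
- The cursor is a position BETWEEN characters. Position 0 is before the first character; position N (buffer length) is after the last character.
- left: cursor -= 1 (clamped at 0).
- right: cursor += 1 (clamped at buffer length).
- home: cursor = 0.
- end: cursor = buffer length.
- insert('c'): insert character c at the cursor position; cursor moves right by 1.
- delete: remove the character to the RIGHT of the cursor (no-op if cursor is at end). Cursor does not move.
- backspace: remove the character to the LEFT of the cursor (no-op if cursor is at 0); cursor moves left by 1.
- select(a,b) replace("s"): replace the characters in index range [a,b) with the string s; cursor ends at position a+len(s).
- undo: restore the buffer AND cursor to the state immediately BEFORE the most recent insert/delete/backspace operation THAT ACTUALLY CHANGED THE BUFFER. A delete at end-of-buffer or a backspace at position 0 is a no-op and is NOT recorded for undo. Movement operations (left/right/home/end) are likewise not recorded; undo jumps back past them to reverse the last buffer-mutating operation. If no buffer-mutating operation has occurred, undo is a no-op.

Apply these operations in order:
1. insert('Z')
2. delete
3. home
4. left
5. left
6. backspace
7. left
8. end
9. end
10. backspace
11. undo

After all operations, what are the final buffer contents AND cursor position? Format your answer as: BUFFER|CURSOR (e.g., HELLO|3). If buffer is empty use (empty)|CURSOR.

Answer: ZDQV|4

Derivation:
After op 1 (insert('Z')): buf='ZADQV' cursor=1
After op 2 (delete): buf='ZDQV' cursor=1
After op 3 (home): buf='ZDQV' cursor=0
After op 4 (left): buf='ZDQV' cursor=0
After op 5 (left): buf='ZDQV' cursor=0
After op 6 (backspace): buf='ZDQV' cursor=0
After op 7 (left): buf='ZDQV' cursor=0
After op 8 (end): buf='ZDQV' cursor=4
After op 9 (end): buf='ZDQV' cursor=4
After op 10 (backspace): buf='ZDQ' cursor=3
After op 11 (undo): buf='ZDQV' cursor=4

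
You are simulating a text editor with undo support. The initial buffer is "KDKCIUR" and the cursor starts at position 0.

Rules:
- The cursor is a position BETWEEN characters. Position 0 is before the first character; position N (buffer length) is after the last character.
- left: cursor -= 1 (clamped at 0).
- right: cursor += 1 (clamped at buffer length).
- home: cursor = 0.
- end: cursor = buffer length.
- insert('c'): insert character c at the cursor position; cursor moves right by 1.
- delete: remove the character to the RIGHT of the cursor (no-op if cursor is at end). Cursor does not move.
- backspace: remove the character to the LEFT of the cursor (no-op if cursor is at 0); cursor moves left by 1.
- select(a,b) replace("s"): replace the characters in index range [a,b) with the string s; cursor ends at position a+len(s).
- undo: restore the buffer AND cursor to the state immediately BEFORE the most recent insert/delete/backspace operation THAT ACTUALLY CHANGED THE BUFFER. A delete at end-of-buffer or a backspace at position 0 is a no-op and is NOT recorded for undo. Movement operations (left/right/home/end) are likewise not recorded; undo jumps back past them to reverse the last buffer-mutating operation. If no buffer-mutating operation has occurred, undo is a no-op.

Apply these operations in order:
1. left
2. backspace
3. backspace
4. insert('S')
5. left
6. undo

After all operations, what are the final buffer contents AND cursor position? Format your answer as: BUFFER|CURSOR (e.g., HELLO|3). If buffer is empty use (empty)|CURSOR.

Answer: KDKCIUR|0

Derivation:
After op 1 (left): buf='KDKCIUR' cursor=0
After op 2 (backspace): buf='KDKCIUR' cursor=0
After op 3 (backspace): buf='KDKCIUR' cursor=0
After op 4 (insert('S')): buf='SKDKCIUR' cursor=1
After op 5 (left): buf='SKDKCIUR' cursor=0
After op 6 (undo): buf='KDKCIUR' cursor=0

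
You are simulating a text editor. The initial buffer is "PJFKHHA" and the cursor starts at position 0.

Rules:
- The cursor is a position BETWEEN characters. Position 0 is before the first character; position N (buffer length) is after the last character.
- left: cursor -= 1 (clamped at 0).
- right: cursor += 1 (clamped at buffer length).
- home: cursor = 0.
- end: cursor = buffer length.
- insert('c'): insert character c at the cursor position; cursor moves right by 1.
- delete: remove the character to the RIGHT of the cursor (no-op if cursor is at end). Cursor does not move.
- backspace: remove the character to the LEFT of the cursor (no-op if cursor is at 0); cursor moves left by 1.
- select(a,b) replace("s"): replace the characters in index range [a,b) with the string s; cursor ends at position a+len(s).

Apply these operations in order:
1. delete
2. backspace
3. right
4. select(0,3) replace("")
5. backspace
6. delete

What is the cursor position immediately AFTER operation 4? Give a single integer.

Answer: 0

Derivation:
After op 1 (delete): buf='JFKHHA' cursor=0
After op 2 (backspace): buf='JFKHHA' cursor=0
After op 3 (right): buf='JFKHHA' cursor=1
After op 4 (select(0,3) replace("")): buf='HHA' cursor=0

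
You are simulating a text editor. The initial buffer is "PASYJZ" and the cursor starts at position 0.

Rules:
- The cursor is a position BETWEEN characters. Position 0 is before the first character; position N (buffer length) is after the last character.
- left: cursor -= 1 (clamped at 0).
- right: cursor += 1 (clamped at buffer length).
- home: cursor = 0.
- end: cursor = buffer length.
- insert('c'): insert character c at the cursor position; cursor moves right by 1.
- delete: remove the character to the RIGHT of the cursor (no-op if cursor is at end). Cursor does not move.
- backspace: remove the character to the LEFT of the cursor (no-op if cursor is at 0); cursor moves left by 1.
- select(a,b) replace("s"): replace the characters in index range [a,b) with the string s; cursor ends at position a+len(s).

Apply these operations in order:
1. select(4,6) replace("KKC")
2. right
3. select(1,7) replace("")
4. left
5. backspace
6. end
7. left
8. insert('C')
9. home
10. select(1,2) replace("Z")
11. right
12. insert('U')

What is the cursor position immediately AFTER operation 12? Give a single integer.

After op 1 (select(4,6) replace("KKC")): buf='PASYKKC' cursor=7
After op 2 (right): buf='PASYKKC' cursor=7
After op 3 (select(1,7) replace("")): buf='P' cursor=1
After op 4 (left): buf='P' cursor=0
After op 5 (backspace): buf='P' cursor=0
After op 6 (end): buf='P' cursor=1
After op 7 (left): buf='P' cursor=0
After op 8 (insert('C')): buf='CP' cursor=1
After op 9 (home): buf='CP' cursor=0
After op 10 (select(1,2) replace("Z")): buf='CZ' cursor=2
After op 11 (right): buf='CZ' cursor=2
After op 12 (insert('U')): buf='CZU' cursor=3

Answer: 3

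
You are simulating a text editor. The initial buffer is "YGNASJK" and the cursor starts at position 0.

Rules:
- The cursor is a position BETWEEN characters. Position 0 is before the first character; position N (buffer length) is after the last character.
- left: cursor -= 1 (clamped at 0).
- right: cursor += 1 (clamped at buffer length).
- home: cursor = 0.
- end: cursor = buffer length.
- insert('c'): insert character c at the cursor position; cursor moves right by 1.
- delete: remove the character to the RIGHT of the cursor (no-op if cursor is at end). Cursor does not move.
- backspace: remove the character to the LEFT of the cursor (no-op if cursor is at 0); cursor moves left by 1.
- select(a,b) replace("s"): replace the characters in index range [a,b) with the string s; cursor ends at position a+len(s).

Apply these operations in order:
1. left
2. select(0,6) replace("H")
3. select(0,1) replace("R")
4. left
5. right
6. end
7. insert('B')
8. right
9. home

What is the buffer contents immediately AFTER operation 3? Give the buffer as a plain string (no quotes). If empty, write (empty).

After op 1 (left): buf='YGNASJK' cursor=0
After op 2 (select(0,6) replace("H")): buf='HK' cursor=1
After op 3 (select(0,1) replace("R")): buf='RK' cursor=1

Answer: RK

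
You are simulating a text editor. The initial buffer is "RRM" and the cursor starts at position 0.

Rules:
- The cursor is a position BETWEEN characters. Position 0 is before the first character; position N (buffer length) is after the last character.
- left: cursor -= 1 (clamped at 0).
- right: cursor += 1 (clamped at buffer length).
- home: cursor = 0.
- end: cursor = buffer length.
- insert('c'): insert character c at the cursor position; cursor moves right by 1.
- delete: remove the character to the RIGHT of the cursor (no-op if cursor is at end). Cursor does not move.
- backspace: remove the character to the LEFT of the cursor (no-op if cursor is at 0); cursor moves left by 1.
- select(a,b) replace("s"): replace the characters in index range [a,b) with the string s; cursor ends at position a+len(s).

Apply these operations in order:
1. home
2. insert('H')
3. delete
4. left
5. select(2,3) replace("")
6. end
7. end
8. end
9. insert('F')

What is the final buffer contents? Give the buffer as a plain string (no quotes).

After op 1 (home): buf='RRM' cursor=0
After op 2 (insert('H')): buf='HRRM' cursor=1
After op 3 (delete): buf='HRM' cursor=1
After op 4 (left): buf='HRM' cursor=0
After op 5 (select(2,3) replace("")): buf='HR' cursor=2
After op 6 (end): buf='HR' cursor=2
After op 7 (end): buf='HR' cursor=2
After op 8 (end): buf='HR' cursor=2
After op 9 (insert('F')): buf='HRF' cursor=3

Answer: HRF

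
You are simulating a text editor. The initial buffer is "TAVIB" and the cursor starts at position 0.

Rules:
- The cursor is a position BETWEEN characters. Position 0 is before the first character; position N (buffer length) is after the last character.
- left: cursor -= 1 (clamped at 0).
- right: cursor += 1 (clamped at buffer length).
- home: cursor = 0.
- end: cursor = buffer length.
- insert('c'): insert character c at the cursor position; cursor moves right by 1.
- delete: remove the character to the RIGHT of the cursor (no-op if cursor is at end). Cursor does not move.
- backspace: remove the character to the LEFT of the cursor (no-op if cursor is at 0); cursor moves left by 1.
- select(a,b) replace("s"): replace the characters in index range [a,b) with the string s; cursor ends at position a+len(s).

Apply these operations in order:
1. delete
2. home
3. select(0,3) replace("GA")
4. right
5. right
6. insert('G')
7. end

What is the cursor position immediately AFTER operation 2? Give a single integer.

After op 1 (delete): buf='AVIB' cursor=0
After op 2 (home): buf='AVIB' cursor=0

Answer: 0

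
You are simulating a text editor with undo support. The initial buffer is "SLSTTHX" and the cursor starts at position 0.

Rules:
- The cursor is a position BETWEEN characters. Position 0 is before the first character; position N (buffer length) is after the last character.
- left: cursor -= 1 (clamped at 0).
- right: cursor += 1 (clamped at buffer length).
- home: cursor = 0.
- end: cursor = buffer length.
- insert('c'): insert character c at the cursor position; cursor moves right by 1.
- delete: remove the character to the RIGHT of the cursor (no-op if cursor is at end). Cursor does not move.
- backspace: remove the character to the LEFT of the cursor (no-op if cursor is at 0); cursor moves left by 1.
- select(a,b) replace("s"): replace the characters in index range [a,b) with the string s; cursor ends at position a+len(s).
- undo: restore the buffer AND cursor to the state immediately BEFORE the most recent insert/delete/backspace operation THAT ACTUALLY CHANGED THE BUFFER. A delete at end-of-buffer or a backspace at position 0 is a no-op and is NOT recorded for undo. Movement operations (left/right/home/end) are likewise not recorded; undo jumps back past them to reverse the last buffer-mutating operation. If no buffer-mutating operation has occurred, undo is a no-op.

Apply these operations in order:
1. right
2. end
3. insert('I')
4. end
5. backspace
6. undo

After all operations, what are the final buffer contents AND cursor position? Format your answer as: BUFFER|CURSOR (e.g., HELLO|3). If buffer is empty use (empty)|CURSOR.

Answer: SLSTTHXI|8

Derivation:
After op 1 (right): buf='SLSTTHX' cursor=1
After op 2 (end): buf='SLSTTHX' cursor=7
After op 3 (insert('I')): buf='SLSTTHXI' cursor=8
After op 4 (end): buf='SLSTTHXI' cursor=8
After op 5 (backspace): buf='SLSTTHX' cursor=7
After op 6 (undo): buf='SLSTTHXI' cursor=8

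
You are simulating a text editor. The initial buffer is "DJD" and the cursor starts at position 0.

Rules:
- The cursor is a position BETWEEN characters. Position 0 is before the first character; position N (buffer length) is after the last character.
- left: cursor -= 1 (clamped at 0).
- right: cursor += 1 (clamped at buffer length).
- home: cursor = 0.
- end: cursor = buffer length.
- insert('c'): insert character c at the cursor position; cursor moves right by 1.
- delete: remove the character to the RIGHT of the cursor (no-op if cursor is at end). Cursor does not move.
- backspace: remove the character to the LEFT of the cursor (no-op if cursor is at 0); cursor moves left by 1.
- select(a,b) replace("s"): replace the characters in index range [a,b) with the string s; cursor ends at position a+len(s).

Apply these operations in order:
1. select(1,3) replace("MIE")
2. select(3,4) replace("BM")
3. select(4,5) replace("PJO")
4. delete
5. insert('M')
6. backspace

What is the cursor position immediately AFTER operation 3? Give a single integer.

After op 1 (select(1,3) replace("MIE")): buf='DMIE' cursor=4
After op 2 (select(3,4) replace("BM")): buf='DMIBM' cursor=5
After op 3 (select(4,5) replace("PJO")): buf='DMIBPJO' cursor=7

Answer: 7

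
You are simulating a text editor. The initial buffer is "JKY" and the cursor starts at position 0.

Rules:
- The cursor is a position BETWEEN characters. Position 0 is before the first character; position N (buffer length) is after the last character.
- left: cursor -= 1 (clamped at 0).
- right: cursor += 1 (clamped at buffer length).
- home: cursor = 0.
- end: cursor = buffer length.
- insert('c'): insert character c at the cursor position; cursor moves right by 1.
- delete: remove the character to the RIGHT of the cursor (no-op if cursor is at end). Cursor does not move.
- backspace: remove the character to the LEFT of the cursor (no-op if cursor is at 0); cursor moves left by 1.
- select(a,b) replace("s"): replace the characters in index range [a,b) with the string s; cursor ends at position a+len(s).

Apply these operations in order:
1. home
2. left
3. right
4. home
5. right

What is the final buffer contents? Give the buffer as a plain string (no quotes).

After op 1 (home): buf='JKY' cursor=0
After op 2 (left): buf='JKY' cursor=0
After op 3 (right): buf='JKY' cursor=1
After op 4 (home): buf='JKY' cursor=0
After op 5 (right): buf='JKY' cursor=1

Answer: JKY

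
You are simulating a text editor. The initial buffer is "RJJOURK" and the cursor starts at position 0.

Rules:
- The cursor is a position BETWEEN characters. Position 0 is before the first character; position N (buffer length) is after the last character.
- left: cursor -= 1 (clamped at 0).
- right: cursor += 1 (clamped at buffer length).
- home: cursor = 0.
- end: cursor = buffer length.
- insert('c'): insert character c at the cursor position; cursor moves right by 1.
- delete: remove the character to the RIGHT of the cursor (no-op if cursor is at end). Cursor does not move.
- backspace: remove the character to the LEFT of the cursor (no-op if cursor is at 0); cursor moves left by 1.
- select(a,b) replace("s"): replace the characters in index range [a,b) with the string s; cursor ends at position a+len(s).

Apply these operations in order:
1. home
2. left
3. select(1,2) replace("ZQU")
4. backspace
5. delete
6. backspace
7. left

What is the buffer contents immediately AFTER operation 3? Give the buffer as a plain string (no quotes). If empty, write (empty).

Answer: RZQUJOURK

Derivation:
After op 1 (home): buf='RJJOURK' cursor=0
After op 2 (left): buf='RJJOURK' cursor=0
After op 3 (select(1,2) replace("ZQU")): buf='RZQUJOURK' cursor=4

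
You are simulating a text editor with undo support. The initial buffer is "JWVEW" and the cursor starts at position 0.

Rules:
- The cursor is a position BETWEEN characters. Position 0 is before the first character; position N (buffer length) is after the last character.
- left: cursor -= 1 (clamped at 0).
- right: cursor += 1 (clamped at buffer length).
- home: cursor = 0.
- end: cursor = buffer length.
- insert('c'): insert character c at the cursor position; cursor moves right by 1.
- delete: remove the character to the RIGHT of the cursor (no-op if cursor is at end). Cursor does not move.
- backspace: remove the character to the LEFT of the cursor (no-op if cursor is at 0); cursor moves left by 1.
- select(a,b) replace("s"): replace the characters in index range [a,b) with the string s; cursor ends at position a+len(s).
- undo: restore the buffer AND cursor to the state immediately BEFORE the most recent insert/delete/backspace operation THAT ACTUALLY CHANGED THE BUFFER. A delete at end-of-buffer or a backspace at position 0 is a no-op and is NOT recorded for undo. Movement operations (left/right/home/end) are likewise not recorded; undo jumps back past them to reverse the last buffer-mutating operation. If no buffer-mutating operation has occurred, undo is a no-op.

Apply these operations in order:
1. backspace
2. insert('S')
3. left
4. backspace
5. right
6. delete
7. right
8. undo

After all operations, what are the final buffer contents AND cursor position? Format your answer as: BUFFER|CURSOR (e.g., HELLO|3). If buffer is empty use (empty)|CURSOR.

Answer: SJWVEW|1

Derivation:
After op 1 (backspace): buf='JWVEW' cursor=0
After op 2 (insert('S')): buf='SJWVEW' cursor=1
After op 3 (left): buf='SJWVEW' cursor=0
After op 4 (backspace): buf='SJWVEW' cursor=0
After op 5 (right): buf='SJWVEW' cursor=1
After op 6 (delete): buf='SWVEW' cursor=1
After op 7 (right): buf='SWVEW' cursor=2
After op 8 (undo): buf='SJWVEW' cursor=1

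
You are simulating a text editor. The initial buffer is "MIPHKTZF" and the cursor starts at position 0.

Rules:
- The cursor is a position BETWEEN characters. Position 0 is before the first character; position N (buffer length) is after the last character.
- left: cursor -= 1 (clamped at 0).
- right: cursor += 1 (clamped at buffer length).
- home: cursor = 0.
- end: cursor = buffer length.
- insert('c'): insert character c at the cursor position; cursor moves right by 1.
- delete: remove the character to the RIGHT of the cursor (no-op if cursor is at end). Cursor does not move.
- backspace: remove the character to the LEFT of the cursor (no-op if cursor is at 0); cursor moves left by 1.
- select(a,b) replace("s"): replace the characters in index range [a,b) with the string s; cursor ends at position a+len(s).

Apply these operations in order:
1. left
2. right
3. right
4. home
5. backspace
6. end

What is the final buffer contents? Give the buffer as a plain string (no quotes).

Answer: MIPHKTZF

Derivation:
After op 1 (left): buf='MIPHKTZF' cursor=0
After op 2 (right): buf='MIPHKTZF' cursor=1
After op 3 (right): buf='MIPHKTZF' cursor=2
After op 4 (home): buf='MIPHKTZF' cursor=0
After op 5 (backspace): buf='MIPHKTZF' cursor=0
After op 6 (end): buf='MIPHKTZF' cursor=8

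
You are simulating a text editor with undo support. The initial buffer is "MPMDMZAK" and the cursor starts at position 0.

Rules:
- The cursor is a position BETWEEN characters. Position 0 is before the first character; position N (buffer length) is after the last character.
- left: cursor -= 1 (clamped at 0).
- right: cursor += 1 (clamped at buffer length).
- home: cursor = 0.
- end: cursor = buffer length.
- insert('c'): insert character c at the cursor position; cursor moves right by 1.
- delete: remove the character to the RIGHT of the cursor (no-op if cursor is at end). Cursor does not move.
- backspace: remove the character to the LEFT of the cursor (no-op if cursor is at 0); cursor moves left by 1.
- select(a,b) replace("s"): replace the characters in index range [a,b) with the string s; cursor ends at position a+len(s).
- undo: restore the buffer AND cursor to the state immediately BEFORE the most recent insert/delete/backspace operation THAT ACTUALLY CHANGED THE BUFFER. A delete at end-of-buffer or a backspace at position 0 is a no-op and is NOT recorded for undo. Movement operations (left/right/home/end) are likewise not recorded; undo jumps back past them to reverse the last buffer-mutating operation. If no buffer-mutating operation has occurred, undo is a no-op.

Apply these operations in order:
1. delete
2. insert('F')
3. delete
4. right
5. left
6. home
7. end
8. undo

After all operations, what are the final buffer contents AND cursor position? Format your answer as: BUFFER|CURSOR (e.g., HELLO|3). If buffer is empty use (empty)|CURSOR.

After op 1 (delete): buf='PMDMZAK' cursor=0
After op 2 (insert('F')): buf='FPMDMZAK' cursor=1
After op 3 (delete): buf='FMDMZAK' cursor=1
After op 4 (right): buf='FMDMZAK' cursor=2
After op 5 (left): buf='FMDMZAK' cursor=1
After op 6 (home): buf='FMDMZAK' cursor=0
After op 7 (end): buf='FMDMZAK' cursor=7
After op 8 (undo): buf='FPMDMZAK' cursor=1

Answer: FPMDMZAK|1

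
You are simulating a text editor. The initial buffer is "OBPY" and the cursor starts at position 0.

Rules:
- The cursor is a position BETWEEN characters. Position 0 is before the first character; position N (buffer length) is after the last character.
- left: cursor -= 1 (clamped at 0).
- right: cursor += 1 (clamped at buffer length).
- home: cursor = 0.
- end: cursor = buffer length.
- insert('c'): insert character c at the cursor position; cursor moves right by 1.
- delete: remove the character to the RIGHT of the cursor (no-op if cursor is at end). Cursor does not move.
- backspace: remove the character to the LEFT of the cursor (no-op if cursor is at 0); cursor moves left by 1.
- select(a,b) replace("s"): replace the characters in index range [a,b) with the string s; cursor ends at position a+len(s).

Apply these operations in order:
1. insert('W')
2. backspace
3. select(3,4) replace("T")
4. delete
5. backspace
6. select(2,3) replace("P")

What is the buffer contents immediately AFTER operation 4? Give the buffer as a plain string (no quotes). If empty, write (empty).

After op 1 (insert('W')): buf='WOBPY' cursor=1
After op 2 (backspace): buf='OBPY' cursor=0
After op 3 (select(3,4) replace("T")): buf='OBPT' cursor=4
After op 4 (delete): buf='OBPT' cursor=4

Answer: OBPT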